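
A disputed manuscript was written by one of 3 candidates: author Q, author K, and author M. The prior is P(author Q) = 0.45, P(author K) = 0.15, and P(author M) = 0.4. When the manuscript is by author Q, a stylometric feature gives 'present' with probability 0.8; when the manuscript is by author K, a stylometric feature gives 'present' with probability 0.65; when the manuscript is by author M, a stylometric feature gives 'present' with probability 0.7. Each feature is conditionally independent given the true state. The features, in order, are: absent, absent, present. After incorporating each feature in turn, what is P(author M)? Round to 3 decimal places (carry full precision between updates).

After 'absent': normaliser = 0.2·0.4500 + 0.35·0.1500 + 0.3·0.4000; P(author Q) ≈ 0.3429, P(author K) ≈ 0.2000, P(author M) ≈ 0.4571
After 'absent': normaliser = 0.2·0.3429 + 0.35·0.2000 + 0.3·0.4571; P(author Q) ≈ 0.2487, P(author K) ≈ 0.2539, P(author M) ≈ 0.4974
After 'present': normaliser = 0.8·0.2487 + 0.65·0.2539 + 0.7·0.4974; P(author Q) ≈ 0.2794, P(author K) ≈ 0.2317, P(author M) ≈ 0.4889

0.489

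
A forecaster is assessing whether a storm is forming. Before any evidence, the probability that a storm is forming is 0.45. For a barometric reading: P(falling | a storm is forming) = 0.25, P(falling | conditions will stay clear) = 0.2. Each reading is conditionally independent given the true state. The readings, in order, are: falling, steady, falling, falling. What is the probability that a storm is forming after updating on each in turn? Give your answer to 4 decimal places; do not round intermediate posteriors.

0.5997

After 'falling': P(storm) = 0.25·0.4500 / (0.25·0.4500 + 0.2·0.5500) ≈ 0.5056
After 'steady': P(storm) = 0.75·0.5056 / (0.75·0.5056 + 0.8·0.4944) ≈ 0.4895
After 'falling': P(storm) = 0.25·0.4895 / (0.25·0.4895 + 0.2·0.5105) ≈ 0.5451
After 'falling': P(storm) = 0.25·0.5451 / (0.25·0.5451 + 0.2·0.4549) ≈ 0.5997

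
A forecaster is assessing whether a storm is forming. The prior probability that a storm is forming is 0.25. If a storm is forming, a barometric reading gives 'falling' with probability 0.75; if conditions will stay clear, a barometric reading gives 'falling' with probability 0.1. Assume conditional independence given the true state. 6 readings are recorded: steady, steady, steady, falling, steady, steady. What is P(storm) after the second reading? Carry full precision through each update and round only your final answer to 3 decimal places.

0.025

After 'steady': P(storm) = 0.25·0.2500 / (0.25·0.2500 + 0.9·0.7500) ≈ 0.0847
After 'steady': P(storm) = 0.25·0.0847 / (0.25·0.0847 + 0.9·0.9153) ≈ 0.0251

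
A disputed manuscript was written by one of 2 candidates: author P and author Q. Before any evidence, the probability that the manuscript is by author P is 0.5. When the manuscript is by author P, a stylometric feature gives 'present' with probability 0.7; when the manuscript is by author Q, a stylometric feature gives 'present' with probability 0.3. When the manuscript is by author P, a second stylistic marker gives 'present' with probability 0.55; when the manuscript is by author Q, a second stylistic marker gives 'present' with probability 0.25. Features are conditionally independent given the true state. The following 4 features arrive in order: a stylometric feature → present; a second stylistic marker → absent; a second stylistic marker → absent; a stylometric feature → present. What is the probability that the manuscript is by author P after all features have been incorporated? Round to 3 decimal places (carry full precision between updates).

0.662

Apply Bayes' rule sequentially, carrying P(author P) forward.
After a stylometric feature='present': P(author P) = 0.7·0.5000 / (0.7·0.5000 + 0.3·0.5000) ≈ 0.7000
After a second stylistic marker='absent': P(author P) = 0.45·0.7000 / (0.45·0.7000 + 0.75·0.3000) ≈ 0.5833
After a second stylistic marker='absent': P(author P) = 0.45·0.5833 / (0.45·0.5833 + 0.75·0.4167) ≈ 0.4565
After a stylometric feature='present': P(author P) = 0.7·0.4565 / (0.7·0.4565 + 0.3·0.5435) ≈ 0.6622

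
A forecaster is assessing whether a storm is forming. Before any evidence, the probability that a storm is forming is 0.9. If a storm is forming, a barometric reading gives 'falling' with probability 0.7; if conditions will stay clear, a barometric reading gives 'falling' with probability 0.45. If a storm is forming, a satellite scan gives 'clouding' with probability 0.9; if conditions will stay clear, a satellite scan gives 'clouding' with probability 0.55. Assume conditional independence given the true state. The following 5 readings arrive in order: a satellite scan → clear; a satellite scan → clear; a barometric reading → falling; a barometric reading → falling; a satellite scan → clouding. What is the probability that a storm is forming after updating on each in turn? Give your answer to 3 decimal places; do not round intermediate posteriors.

Apply Bayes' rule sequentially, carrying P(storm) forward.
After a satellite scan='clear': P(storm) = 0.1·0.9000 / (0.1·0.9000 + 0.45·0.1000) ≈ 0.6667
After a satellite scan='clear': P(storm) = 0.1·0.6667 / (0.1·0.6667 + 0.45·0.3333) ≈ 0.3077
After a barometric reading='falling': P(storm) = 0.7·0.3077 / (0.7·0.3077 + 0.45·0.6923) ≈ 0.4088
After a barometric reading='falling': P(storm) = 0.7·0.4088 / (0.7·0.4088 + 0.45·0.5912) ≈ 0.5182
After a satellite scan='clouding': P(storm) = 0.9·0.5182 / (0.9·0.5182 + 0.55·0.4818) ≈ 0.6377

0.638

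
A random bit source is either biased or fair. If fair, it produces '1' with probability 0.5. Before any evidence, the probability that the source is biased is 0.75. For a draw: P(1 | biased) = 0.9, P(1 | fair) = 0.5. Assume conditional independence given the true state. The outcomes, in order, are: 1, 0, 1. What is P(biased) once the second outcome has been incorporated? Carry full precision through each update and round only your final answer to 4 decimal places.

Each posterior becomes the prior for the next update.
After '1': P(biased) = 0.9·0.7500 / (0.9·0.7500 + 0.5·0.2500) ≈ 0.8438
After '0': P(biased) = 0.1·0.8438 / (0.1·0.8438 + 0.5·0.1562) ≈ 0.5192

0.5192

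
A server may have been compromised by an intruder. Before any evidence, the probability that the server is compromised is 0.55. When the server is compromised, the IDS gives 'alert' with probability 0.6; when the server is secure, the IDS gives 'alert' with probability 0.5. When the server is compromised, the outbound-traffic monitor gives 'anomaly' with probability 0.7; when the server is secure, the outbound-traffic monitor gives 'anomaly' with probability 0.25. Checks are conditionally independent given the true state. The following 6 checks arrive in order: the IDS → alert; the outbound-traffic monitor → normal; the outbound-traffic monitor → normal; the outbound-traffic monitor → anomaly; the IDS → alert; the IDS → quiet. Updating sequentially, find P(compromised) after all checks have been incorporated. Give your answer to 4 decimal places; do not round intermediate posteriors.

After the IDS='alert': P(compromised) = 0.6·0.5500 / (0.6·0.5500 + 0.5·0.4500) ≈ 0.5946
After the outbound-traffic monitor='normal': P(compromised) = 0.3·0.5946 / (0.3·0.5946 + 0.75·0.4054) ≈ 0.3697
After the outbound-traffic monitor='normal': P(compromised) = 0.3·0.3697 / (0.3·0.3697 + 0.75·0.6303) ≈ 0.1901
After the outbound-traffic monitor='anomaly': P(compromised) = 0.7·0.1901 / (0.7·0.1901 + 0.25·0.8099) ≈ 0.3965
After the IDS='alert': P(compromised) = 0.6·0.3965 / (0.6·0.3965 + 0.5·0.6035) ≈ 0.4409
After the IDS='quiet': P(compromised) = 0.4·0.4409 / (0.4·0.4409 + 0.5·0.5591) ≈ 0.3868

0.3868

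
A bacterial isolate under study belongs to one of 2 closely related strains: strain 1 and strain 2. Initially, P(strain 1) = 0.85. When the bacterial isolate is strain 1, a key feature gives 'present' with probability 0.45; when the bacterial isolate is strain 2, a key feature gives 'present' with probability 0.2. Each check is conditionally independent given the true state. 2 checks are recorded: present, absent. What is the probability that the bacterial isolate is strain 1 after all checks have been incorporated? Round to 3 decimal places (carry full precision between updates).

After 'present': P(strain 1) = 0.45·0.8500 / (0.45·0.8500 + 0.2·0.1500) ≈ 0.9273
After 'absent': P(strain 1) = 0.55·0.9273 / (0.55·0.9273 + 0.8·0.0727) ≈ 0.8976

0.898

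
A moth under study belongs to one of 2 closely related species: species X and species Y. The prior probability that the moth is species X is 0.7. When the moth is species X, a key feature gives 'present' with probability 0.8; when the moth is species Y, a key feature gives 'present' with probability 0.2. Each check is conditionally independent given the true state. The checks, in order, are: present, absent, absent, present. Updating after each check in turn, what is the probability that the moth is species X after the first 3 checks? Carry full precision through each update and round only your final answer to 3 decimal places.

After 'present': P(species X) = 0.8·0.7000 / (0.8·0.7000 + 0.2·0.3000) ≈ 0.9032
After 'absent': P(species X) = 0.2·0.9032 / (0.2·0.9032 + 0.8·0.0968) ≈ 0.7000
After 'absent': P(species X) = 0.2·0.7000 / (0.2·0.7000 + 0.8·0.3000) ≈ 0.3684

0.368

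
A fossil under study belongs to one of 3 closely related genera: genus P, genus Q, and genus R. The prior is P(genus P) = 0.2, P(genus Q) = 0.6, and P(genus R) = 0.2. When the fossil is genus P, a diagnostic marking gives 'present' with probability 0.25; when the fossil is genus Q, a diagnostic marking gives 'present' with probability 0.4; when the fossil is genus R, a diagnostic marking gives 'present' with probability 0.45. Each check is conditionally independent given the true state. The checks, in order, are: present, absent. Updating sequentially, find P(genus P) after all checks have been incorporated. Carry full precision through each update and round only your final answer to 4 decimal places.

0.1623

Each posterior becomes the prior for the next update.
After 'present': normaliser = 0.25·0.2000 + 0.4·0.6000 + 0.45·0.2000; P(genus P) ≈ 0.1316, P(genus Q) ≈ 0.6316, P(genus R) ≈ 0.2368
After 'absent': normaliser = 0.75·0.1316 + 0.6·0.6316 + 0.55·0.2368; P(genus P) ≈ 0.1623, P(genus Q) ≈ 0.6234, P(genus R) ≈ 0.2143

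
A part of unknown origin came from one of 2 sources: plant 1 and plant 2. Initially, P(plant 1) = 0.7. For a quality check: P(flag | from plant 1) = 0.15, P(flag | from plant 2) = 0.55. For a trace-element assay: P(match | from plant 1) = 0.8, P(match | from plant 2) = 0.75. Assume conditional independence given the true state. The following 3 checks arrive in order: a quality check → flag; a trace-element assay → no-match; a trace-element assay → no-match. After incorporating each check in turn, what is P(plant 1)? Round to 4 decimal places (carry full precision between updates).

After a quality check='flag': P(plant 1) = 0.15·0.7000 / (0.15·0.7000 + 0.55·0.3000) ≈ 0.3889
After a trace-element assay='no-match': P(plant 1) = 0.2·0.3889 / (0.2·0.3889 + 0.25·0.6111) ≈ 0.3373
After a trace-element assay='no-match': P(plant 1) = 0.2·0.3373 / (0.2·0.3373 + 0.25·0.6627) ≈ 0.2894

0.2894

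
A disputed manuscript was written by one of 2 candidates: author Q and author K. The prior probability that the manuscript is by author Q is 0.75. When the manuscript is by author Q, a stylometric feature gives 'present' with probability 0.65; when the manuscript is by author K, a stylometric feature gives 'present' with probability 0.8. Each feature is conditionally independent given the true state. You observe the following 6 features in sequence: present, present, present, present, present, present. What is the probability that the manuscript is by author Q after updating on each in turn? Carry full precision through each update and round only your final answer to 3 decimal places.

After 'present': P(author Q) = 0.65·0.7500 / (0.65·0.7500 + 0.8·0.2500) ≈ 0.7091
After 'present': P(author Q) = 0.65·0.7091 / (0.65·0.7091 + 0.8·0.2909) ≈ 0.6645
After 'present': P(author Q) = 0.65·0.6645 / (0.65·0.6645 + 0.8·0.3355) ≈ 0.6167
After 'present': P(author Q) = 0.65·0.6167 / (0.65·0.6167 + 0.8·0.3833) ≈ 0.5666
After 'present': P(author Q) = 0.65·0.5666 / (0.65·0.5666 + 0.8·0.4334) ≈ 0.5151
After 'present': P(author Q) = 0.65·0.5151 / (0.65·0.5151 + 0.8·0.4849) ≈ 0.4633

0.463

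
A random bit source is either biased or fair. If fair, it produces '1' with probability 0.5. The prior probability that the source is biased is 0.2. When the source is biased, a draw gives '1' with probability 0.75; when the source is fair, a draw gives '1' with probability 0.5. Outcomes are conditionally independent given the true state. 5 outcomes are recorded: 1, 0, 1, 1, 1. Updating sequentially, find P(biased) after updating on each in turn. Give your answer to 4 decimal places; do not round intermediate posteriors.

Apply Bayes' rule sequentially, carrying P(biased) forward.
After '1': P(biased) = 0.75·0.2000 / (0.75·0.2000 + 0.5·0.8000) ≈ 0.2727
After '0': P(biased) = 0.25·0.2727 / (0.25·0.2727 + 0.5·0.7273) ≈ 0.1579
After '1': P(biased) = 0.75·0.1579 / (0.75·0.1579 + 0.5·0.8421) ≈ 0.2195
After '1': P(biased) = 0.75·0.2195 / (0.75·0.2195 + 0.5·0.7805) ≈ 0.2967
After '1': P(biased) = 0.75·0.2967 / (0.75·0.2967 + 0.5·0.7033) ≈ 0.3876

0.3876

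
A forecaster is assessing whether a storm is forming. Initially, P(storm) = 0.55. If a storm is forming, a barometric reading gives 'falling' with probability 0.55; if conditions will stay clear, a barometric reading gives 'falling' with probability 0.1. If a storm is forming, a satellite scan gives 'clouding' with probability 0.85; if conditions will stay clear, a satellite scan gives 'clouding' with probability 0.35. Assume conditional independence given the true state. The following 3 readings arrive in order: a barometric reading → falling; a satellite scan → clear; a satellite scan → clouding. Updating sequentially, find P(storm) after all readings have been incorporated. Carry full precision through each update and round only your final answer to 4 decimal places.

0.7902

After a barometric reading='falling': P(storm) = 0.55·0.5500 / (0.55·0.5500 + 0.1·0.4500) ≈ 0.8705
After a satellite scan='clear': P(storm) = 0.15·0.8705 / (0.15·0.8705 + 0.65·0.1295) ≈ 0.6080
After a satellite scan='clouding': P(storm) = 0.85·0.6080 / (0.85·0.6080 + 0.35·0.3920) ≈ 0.7902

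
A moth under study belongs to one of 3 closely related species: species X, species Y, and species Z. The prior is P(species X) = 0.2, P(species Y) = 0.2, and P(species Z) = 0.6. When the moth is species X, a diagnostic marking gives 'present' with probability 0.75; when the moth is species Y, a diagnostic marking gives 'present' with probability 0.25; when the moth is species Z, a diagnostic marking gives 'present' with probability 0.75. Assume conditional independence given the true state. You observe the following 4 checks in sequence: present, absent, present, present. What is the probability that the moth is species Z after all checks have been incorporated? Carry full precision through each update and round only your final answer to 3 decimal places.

0.730

After 'present': normaliser = 0.75·0.2000 + 0.25·0.2000 + 0.75·0.6000; P(species X) ≈ 0.2308, P(species Y) ≈ 0.0769, P(species Z) ≈ 0.6923
After 'absent': normaliser = 0.25·0.2308 + 0.75·0.0769 + 0.25·0.6923; P(species X) ≈ 0.2000, P(species Y) ≈ 0.2000, P(species Z) ≈ 0.6000
After 'present': normaliser = 0.75·0.2000 + 0.25·0.2000 + 0.75·0.6000; P(species X) ≈ 0.2308, P(species Y) ≈ 0.0769, P(species Z) ≈ 0.6923
After 'present': normaliser = 0.75·0.2308 + 0.25·0.0769 + 0.75·0.6923; P(species X) ≈ 0.2432, P(species Y) ≈ 0.0270, P(species Z) ≈ 0.7297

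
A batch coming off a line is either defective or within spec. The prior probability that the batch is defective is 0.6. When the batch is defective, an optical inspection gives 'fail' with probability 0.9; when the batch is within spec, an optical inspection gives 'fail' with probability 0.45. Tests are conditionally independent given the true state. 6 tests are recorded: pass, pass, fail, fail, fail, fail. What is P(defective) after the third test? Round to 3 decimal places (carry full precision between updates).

After 'pass': P(defective) = 0.1·0.6000 / (0.1·0.6000 + 0.55·0.4000) ≈ 0.2143
After 'pass': P(defective) = 0.1·0.2143 / (0.1·0.2143 + 0.55·0.7857) ≈ 0.0472
After 'fail': P(defective) = 0.9·0.0472 / (0.9·0.0472 + 0.45·0.9528) ≈ 0.0902

0.090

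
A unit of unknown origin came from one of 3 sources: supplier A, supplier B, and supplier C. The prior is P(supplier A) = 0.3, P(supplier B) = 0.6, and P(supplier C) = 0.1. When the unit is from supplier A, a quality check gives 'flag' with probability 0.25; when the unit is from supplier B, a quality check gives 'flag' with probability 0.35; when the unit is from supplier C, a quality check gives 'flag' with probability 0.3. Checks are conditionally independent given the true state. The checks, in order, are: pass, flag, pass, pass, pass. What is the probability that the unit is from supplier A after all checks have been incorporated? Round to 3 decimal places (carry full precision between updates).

Apply Bayes' rule sequentially, carrying P(supplier A) forward.
After 'pass': normaliser = 0.75·0.3000 + 0.65·0.6000 + 0.7·0.1000; P(supplier A) ≈ 0.3285, P(supplier B) ≈ 0.5693, P(supplier C) ≈ 0.1022
After 'flag': normaliser = 0.25·0.3285 + 0.35·0.5693 + 0.3·0.1022; P(supplier A) ≈ 0.2632, P(supplier B) ≈ 0.6386, P(supplier C) ≈ 0.0982
After 'pass': normaliser = 0.75·0.2632 + 0.65·0.6386 + 0.7·0.0982; P(supplier A) ≈ 0.2897, P(supplier B) ≈ 0.6093, P(supplier C) ≈ 0.1010
After 'pass': normaliser = 0.75·0.2897 + 0.65·0.6093 + 0.7·0.1010; P(supplier A) ≈ 0.3177, P(supplier B) ≈ 0.5790, P(supplier C) ≈ 0.1033
After 'pass': normaliser = 0.75·0.3177 + 0.65·0.5790 + 0.7·0.1033; P(supplier A) ≈ 0.3468, P(supplier B) ≈ 0.5479, P(supplier C) ≈ 0.1053

0.347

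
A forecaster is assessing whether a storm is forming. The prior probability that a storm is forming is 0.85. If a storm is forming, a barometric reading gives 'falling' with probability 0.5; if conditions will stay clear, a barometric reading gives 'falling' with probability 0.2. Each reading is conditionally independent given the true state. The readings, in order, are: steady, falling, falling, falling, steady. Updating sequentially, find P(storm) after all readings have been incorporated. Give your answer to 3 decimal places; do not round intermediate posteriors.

0.972

After 'steady': P(storm) = 0.5·0.8500 / (0.5·0.8500 + 0.8·0.1500) ≈ 0.7798
After 'falling': P(storm) = 0.5·0.7798 / (0.5·0.7798 + 0.2·0.2202) ≈ 0.8985
After 'falling': P(storm) = 0.5·0.8985 / (0.5·0.8985 + 0.2·0.1015) ≈ 0.9568
After 'falling': P(storm) = 0.5·0.9568 / (0.5·0.9568 + 0.2·0.0432) ≈ 0.9823
After 'steady': P(storm) = 0.5·0.9823 / (0.5·0.9823 + 0.8·0.0177) ≈ 0.9719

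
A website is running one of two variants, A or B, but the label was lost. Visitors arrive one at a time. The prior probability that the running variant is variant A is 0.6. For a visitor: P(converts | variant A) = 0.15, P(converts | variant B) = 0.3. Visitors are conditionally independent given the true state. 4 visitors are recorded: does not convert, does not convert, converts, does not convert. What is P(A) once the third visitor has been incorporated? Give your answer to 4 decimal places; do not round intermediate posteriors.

0.5251

Each posterior becomes the prior for the next update.
After 'does not convert': P(A) = 0.85·0.6000 / (0.85·0.6000 + 0.7·0.4000) ≈ 0.6456
After 'does not convert': P(A) = 0.85·0.6456 / (0.85·0.6456 + 0.7·0.3544) ≈ 0.6886
After 'converts': P(A) = 0.15·0.6886 / (0.15·0.6886 + 0.3·0.3114) ≈ 0.5251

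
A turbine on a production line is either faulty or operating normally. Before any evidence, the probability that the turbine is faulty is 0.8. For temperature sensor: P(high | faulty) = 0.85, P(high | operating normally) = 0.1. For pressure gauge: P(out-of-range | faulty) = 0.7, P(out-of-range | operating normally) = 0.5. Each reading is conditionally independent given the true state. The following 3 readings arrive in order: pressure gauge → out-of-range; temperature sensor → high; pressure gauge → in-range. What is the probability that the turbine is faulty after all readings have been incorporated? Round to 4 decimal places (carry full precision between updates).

0.9662

After pressure gauge='out-of-range': P(faulty) = 0.7·0.8000 / (0.7·0.8000 + 0.5·0.2000) ≈ 0.8485
After temperature sensor='high': P(faulty) = 0.85·0.8485 / (0.85·0.8485 + 0.1·0.1515) ≈ 0.9794
After pressure gauge='in-range': P(faulty) = 0.3·0.9794 / (0.3·0.9794 + 0.5·0.0206) ≈ 0.9662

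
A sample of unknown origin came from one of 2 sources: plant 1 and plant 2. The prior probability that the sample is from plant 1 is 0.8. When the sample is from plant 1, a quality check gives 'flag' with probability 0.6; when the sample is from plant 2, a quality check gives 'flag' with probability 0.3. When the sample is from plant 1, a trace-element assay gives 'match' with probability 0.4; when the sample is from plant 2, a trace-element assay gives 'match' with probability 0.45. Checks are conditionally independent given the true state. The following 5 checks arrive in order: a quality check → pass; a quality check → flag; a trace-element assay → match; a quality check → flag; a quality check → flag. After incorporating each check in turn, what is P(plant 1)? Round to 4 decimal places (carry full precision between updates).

0.9420

Apply Bayes' rule sequentially, carrying P(plant 1) forward.
After a quality check='pass': P(plant 1) = 0.4·0.8000 / (0.4·0.8000 + 0.7·0.2000) ≈ 0.6957
After a quality check='flag': P(plant 1) = 0.6·0.6957 / (0.6·0.6957 + 0.3·0.3043) ≈ 0.8205
After a trace-element assay='match': P(plant 1) = 0.4·0.8205 / (0.4·0.8205 + 0.45·0.1795) ≈ 0.8025
After a quality check='flag': P(plant 1) = 0.6·0.8025 / (0.6·0.8025 + 0.3·0.1975) ≈ 0.8904
After a quality check='flag': P(plant 1) = 0.6·0.8904 / (0.6·0.8904 + 0.3·0.1096) ≈ 0.9420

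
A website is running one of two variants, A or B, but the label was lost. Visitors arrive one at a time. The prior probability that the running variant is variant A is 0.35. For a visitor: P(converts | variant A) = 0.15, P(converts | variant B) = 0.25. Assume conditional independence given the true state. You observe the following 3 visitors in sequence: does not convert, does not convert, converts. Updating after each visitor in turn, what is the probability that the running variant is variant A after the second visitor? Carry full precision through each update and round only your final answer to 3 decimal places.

0.409

After 'does not convert': P(A) = 0.85·0.3500 / (0.85·0.3500 + 0.75·0.6500) ≈ 0.3790
After 'does not convert': P(A) = 0.85·0.3790 / (0.85·0.3790 + 0.75·0.6210) ≈ 0.4089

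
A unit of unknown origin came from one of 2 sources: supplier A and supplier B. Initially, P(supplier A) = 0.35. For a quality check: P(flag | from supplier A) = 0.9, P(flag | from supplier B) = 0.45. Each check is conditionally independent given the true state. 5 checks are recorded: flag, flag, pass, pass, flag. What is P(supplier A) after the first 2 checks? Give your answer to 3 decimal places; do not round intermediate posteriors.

After 'flag': P(supplier A) = 0.9·0.3500 / (0.9·0.3500 + 0.45·0.6500) ≈ 0.5185
After 'flag': P(supplier A) = 0.9·0.5185 / (0.9·0.5185 + 0.45·0.4815) ≈ 0.6829

0.683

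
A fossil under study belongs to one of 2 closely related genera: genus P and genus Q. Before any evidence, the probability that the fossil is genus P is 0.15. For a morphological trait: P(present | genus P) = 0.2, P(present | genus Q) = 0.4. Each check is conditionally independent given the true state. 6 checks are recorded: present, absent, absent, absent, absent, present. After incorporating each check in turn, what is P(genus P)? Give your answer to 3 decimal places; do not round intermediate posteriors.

Each posterior becomes the prior for the next update.
After 'present': P(genus P) = 0.2·0.1500 / (0.2·0.1500 + 0.4·0.8500) ≈ 0.0811
After 'absent': P(genus P) = 0.8·0.0811 / (0.8·0.0811 + 0.6·0.9189) ≈ 0.1053
After 'absent': P(genus P) = 0.8·0.1053 / (0.8·0.1053 + 0.6·0.8947) ≈ 0.1356
After 'absent': P(genus P) = 0.8·0.1356 / (0.8·0.1356 + 0.6·0.8644) ≈ 0.1730
After 'absent': P(genus P) = 0.8·0.1730 / (0.8·0.1730 + 0.6·0.8270) ≈ 0.2181
After 'present': P(genus P) = 0.2·0.2181 / (0.2·0.2181 + 0.4·0.7819) ≈ 0.1224

0.122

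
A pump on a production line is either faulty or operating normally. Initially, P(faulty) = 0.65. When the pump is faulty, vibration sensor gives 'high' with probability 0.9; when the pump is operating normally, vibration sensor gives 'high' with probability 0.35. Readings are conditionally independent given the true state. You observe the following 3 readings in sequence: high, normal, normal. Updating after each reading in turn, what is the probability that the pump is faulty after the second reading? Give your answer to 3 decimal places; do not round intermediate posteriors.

After 'high': P(faulty) = 0.9·0.6500 / (0.9·0.6500 + 0.35·0.3500) ≈ 0.8269
After 'normal': P(faulty) = 0.1·0.8269 / (0.1·0.8269 + 0.65·0.1731) ≈ 0.4235

0.424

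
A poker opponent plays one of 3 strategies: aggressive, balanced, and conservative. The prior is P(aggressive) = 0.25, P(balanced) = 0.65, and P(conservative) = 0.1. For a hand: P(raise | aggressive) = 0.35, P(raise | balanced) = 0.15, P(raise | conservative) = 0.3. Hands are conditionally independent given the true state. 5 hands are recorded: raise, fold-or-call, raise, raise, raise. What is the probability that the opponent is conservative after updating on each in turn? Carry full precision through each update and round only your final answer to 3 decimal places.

Each posterior becomes the prior for the next update.
After 'raise': normaliser = 0.35·0.2500 + 0.15·0.6500 + 0.3·0.1000; P(aggressive) ≈ 0.4070, P(balanced) ≈ 0.4535, P(conservative) ≈ 0.1395
After 'fold-or-call': normaliser = 0.65·0.4070 + 0.85·0.4535 + 0.7·0.1395; P(aggressive) ≈ 0.3538, P(balanced) ≈ 0.5156, P(conservative) ≈ 0.1306
After 'raise': normaliser = 0.35·0.3538 + 0.15·0.5156 + 0.3·0.1306; P(aggressive) ≈ 0.5152, P(balanced) ≈ 0.3217, P(conservative) ≈ 0.1631
After 'raise': normaliser = 0.35·0.5152 + 0.15·0.3217 + 0.3·0.1631; P(aggressive) ≈ 0.6498, P(balanced) ≈ 0.1739, P(conservative) ≈ 0.1763
After 'raise': normaliser = 0.35·0.6498 + 0.15·0.1739 + 0.3·0.1763; P(aggressive) ≈ 0.7423, P(balanced) ≈ 0.0851, P(conservative) ≈ 0.1726

0.173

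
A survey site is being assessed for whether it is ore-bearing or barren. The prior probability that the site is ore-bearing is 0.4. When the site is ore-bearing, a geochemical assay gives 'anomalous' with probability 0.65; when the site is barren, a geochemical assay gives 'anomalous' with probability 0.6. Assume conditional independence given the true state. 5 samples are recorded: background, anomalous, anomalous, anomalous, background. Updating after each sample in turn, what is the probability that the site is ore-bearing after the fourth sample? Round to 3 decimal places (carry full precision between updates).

After 'background': P(ore) = 0.35·0.4000 / (0.35·0.4000 + 0.4·0.6000) ≈ 0.3684
After 'anomalous': P(ore) = 0.65·0.3684 / (0.65·0.3684 + 0.6·0.6316) ≈ 0.3872
After 'anomalous': P(ore) = 0.65·0.3872 / (0.65·0.3872 + 0.6·0.6128) ≈ 0.4064
After 'anomalous': P(ore) = 0.65·0.4064 / (0.65·0.4064 + 0.6·0.5936) ≈ 0.4258

0.426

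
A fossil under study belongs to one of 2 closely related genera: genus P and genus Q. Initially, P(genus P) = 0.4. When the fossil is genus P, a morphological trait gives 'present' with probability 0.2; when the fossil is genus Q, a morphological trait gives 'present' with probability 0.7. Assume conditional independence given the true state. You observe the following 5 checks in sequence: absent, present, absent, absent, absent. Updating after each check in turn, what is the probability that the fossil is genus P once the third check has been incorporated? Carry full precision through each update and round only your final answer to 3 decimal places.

Apply Bayes' rule sequentially, carrying P(genus P) forward.
After 'absent': P(genus P) = 0.8·0.4000 / (0.8·0.4000 + 0.3·0.6000) ≈ 0.6400
After 'present': P(genus P) = 0.2·0.6400 / (0.2·0.6400 + 0.7·0.3600) ≈ 0.3368
After 'absent': P(genus P) = 0.8·0.3368 / (0.8·0.3368 + 0.3·0.6632) ≈ 0.5753

0.575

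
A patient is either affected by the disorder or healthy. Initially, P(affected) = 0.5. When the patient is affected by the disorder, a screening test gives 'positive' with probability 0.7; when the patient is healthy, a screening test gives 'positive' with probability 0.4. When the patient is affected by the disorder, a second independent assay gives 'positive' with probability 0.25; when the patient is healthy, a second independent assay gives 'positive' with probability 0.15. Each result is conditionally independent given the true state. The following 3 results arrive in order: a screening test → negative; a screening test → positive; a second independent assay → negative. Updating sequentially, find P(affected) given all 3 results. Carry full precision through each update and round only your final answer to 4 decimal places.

After a screening test='negative': P(affected) = 0.3·0.5000 / (0.3·0.5000 + 0.6·0.5000) ≈ 0.3333
After a screening test='positive': P(affected) = 0.7·0.3333 / (0.7·0.3333 + 0.4·0.6667) ≈ 0.4667
After a second independent assay='negative': P(affected) = 0.75·0.4667 / (0.75·0.4667 + 0.85·0.5333) ≈ 0.4357

0.4357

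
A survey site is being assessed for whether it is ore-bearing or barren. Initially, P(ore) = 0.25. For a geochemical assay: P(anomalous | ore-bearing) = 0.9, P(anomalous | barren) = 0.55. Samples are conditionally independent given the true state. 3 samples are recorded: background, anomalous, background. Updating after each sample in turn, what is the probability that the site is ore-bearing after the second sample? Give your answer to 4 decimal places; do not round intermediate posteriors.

After 'background': P(ore) = 0.1·0.2500 / (0.1·0.2500 + 0.45·0.7500) ≈ 0.0690
After 'anomalous': P(ore) = 0.9·0.0690 / (0.9·0.0690 + 0.55·0.9310) ≈ 0.1081

0.1081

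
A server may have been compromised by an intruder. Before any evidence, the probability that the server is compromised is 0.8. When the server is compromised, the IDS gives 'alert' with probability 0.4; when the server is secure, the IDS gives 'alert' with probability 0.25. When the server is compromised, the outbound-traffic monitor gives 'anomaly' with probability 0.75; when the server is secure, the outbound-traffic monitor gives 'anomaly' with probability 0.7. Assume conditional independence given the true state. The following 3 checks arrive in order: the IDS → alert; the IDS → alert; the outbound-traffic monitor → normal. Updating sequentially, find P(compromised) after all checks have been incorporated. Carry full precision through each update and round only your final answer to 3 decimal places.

Each posterior becomes the prior for the next update.
After the IDS='alert': P(compromised) = 0.4·0.8000 / (0.4·0.8000 + 0.25·0.2000) ≈ 0.8649
After the IDS='alert': P(compromised) = 0.4·0.8649 / (0.4·0.8649 + 0.25·0.1351) ≈ 0.9110
After the outbound-traffic monitor='normal': P(compromised) = 0.25·0.9110 / (0.25·0.9110 + 0.3·0.0890) ≈ 0.8951

0.895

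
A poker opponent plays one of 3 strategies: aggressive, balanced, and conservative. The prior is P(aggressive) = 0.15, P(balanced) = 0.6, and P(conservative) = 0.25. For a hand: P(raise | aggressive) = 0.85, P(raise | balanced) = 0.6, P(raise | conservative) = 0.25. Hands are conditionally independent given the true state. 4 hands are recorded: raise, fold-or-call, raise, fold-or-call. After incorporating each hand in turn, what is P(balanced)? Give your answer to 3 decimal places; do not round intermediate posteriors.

After 'raise': normaliser = 0.85·0.1500 + 0.6·0.6000 + 0.25·0.2500; P(aggressive) ≈ 0.2318, P(balanced) ≈ 0.6545, P(conservative) ≈ 0.1136
After 'fold-or-call': normaliser = 0.15·0.2318 + 0.4·0.6545 + 0.75·0.1136; P(aggressive) ≈ 0.0911, P(balanced) ≈ 0.6857, P(conservative) ≈ 0.2232
After 'raise': normaliser = 0.85·0.0911 + 0.6·0.6857 + 0.25·0.2232; P(aggressive) ≈ 0.1421, P(balanced) ≈ 0.7554, P(conservative) ≈ 0.1025
After 'fold-or-call': normaliser = 0.15·0.1421 + 0.4·0.7554 + 0.75·0.1025; P(aggressive) ≈ 0.0533, P(balanced) ≈ 0.7548, P(conservative) ≈ 0.1920

0.755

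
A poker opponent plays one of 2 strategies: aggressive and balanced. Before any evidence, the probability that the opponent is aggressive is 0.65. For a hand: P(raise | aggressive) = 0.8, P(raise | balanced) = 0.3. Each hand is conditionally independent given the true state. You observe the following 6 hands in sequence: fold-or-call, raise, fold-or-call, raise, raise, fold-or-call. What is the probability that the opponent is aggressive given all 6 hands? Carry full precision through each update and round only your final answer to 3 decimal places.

0.451

After 'fold-or-call': P(aggressive) = 0.2·0.6500 / (0.2·0.6500 + 0.7·0.3500) ≈ 0.3467
After 'raise': P(aggressive) = 0.8·0.3467 / (0.8·0.3467 + 0.3·0.6533) ≈ 0.5859
After 'fold-or-call': P(aggressive) = 0.2·0.5859 / (0.2·0.5859 + 0.7·0.4141) ≈ 0.2879
After 'raise': P(aggressive) = 0.8·0.2879 / (0.8·0.2879 + 0.3·0.7121) ≈ 0.5188
After 'raise': P(aggressive) = 0.8·0.5188 / (0.8·0.5188 + 0.3·0.4812) ≈ 0.7419
After 'fold-or-call': P(aggressive) = 0.2·0.7419 / (0.2·0.7419 + 0.7·0.2581) ≈ 0.4510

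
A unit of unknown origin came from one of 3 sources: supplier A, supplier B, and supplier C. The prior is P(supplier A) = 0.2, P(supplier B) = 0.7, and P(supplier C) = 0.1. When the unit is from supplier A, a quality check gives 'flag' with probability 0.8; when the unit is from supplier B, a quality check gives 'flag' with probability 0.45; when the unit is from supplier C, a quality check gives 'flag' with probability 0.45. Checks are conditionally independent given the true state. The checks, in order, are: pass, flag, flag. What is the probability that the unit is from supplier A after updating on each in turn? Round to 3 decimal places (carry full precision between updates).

Each posterior becomes the prior for the next update.
After 'pass': normaliser = 0.2·0.2000 + 0.55·0.7000 + 0.55·0.1000; P(supplier A) ≈ 0.0833, P(supplier B) ≈ 0.8021, P(supplier C) ≈ 0.1146
After 'flag': normaliser = 0.8·0.0833 + 0.45·0.8021 + 0.45·0.1146; P(supplier A) ≈ 0.1391, P(supplier B) ≈ 0.7533, P(supplier C) ≈ 0.1076
After 'flag': normaliser = 0.8·0.1391 + 0.45·0.7533 + 0.45·0.1076; P(supplier A) ≈ 0.2232, P(supplier B) ≈ 0.6797, P(supplier C) ≈ 0.0971

0.223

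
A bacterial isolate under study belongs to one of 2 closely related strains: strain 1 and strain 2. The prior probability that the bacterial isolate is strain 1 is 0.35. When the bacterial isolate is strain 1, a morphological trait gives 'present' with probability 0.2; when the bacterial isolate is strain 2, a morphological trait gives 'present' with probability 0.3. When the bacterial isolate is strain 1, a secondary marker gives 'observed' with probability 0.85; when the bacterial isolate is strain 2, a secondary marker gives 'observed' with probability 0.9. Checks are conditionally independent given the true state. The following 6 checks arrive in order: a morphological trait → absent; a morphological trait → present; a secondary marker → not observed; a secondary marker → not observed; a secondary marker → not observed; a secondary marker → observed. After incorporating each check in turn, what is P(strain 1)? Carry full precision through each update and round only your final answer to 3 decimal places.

0.567

Each posterior becomes the prior for the next update.
After a morphological trait='absent': P(strain 1) = 0.8·0.3500 / (0.8·0.3500 + 0.7·0.6500) ≈ 0.3810
After a morphological trait='present': P(strain 1) = 0.2·0.3810 / (0.2·0.3810 + 0.3·0.6190) ≈ 0.2909
After a secondary marker='not observed': P(strain 1) = 0.15·0.2909 / (0.15·0.2909 + 0.1·0.7091) ≈ 0.3810
After a secondary marker='not observed': P(strain 1) = 0.15·0.3810 / (0.15·0.3810 + 0.1·0.6190) ≈ 0.4800
After a secondary marker='not observed': P(strain 1) = 0.15·0.4800 / (0.15·0.4800 + 0.1·0.5200) ≈ 0.5806
After a secondary marker='observed': P(strain 1) = 0.85·0.5806 / (0.85·0.5806 + 0.9·0.4194) ≈ 0.5667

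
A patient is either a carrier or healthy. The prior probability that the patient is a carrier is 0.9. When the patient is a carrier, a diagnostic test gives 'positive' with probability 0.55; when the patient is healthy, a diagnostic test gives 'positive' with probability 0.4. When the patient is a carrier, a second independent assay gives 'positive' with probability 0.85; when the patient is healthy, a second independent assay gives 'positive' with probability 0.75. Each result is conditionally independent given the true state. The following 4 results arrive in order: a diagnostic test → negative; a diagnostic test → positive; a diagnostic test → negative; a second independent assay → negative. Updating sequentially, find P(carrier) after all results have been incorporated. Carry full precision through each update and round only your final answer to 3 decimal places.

After a diagnostic test='negative': P(carrier) = 0.45·0.9000 / (0.45·0.9000 + 0.6·0.1000) ≈ 0.8710
After a diagnostic test='positive': P(carrier) = 0.55·0.8710 / (0.55·0.8710 + 0.4·0.1290) ≈ 0.9027
After a diagnostic test='negative': P(carrier) = 0.45·0.9027 / (0.45·0.9027 + 0.6·0.0973) ≈ 0.8744
After a second independent assay='negative': P(carrier) = 0.15·0.8744 / (0.15·0.8744 + 0.25·0.1256) ≈ 0.8068

0.807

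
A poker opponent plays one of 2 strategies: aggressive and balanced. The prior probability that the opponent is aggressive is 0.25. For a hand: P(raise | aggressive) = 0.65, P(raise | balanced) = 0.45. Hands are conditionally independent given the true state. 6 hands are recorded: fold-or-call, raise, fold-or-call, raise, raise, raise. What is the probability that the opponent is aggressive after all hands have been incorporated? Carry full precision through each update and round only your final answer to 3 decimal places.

0.370

Each posterior becomes the prior for the next update.
After 'fold-or-call': P(aggressive) = 0.35·0.2500 / (0.35·0.2500 + 0.55·0.7500) ≈ 0.1750
After 'raise': P(aggressive) = 0.65·0.1750 / (0.65·0.1750 + 0.45·0.8250) ≈ 0.2345
After 'fold-or-call': P(aggressive) = 0.35·0.2345 / (0.35·0.2345 + 0.55·0.7655) ≈ 0.1632
After 'raise': P(aggressive) = 0.65·0.1632 / (0.65·0.1632 + 0.45·0.8368) ≈ 0.2197
After 'raise': P(aggressive) = 0.65·0.2197 / (0.65·0.2197 + 0.45·0.7803) ≈ 0.2892
After 'raise': P(aggressive) = 0.65·0.2892 / (0.65·0.2892 + 0.45·0.7108) ≈ 0.3701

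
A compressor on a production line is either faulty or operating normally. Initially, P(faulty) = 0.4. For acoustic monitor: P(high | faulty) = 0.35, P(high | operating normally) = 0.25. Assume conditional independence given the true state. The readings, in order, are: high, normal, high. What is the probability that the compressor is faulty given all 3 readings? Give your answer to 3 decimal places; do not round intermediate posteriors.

0.531

Each posterior becomes the prior for the next update.
After 'high': P(faulty) = 0.35·0.4000 / (0.35·0.4000 + 0.25·0.6000) ≈ 0.4828
After 'normal': P(faulty) = 0.65·0.4828 / (0.65·0.4828 + 0.75·0.5172) ≈ 0.4472
After 'high': P(faulty) = 0.35·0.4472 / (0.35·0.4472 + 0.25·0.5528) ≈ 0.5311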